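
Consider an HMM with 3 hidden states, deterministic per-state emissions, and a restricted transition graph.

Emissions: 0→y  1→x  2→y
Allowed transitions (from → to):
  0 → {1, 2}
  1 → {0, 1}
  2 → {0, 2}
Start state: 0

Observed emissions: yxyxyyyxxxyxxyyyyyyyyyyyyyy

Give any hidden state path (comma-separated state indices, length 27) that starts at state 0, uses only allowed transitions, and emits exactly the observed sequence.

  0: obs=y cand={0,2} pick 0 [start]
  1: obs=x cand={1} pick 1 [0->1 ok]
  2: obs=y cand={0,2} pick 0 [1->0 ok]
  3: obs=x cand={1} pick 1 [0->1 ok]
  4: obs=y cand={0,2} pick 0 [1->0 ok]
  5: obs=y cand={0,2} pick 2 [0->2 ok]
  6: obs=y cand={0,2} pick 0 [2->0 ok]
  7: obs=x cand={1} pick 1 [0->1 ok]
  8: obs=x cand={1} pick 1 [1->1 ok]
  9: obs=x cand={1} pick 1 [1->1 ok]
  10: obs=y cand={0,2} pick 0 [1->0 ok]
  11: obs=x cand={1} pick 1 [0->1 ok]
  12: obs=x cand={1} pick 1 [1->1 ok]
  13: obs=y cand={0,2} pick 0 [1->0 ok]
  14: obs=y cand={0,2} pick 2 [0->2 ok]
  15: obs=y cand={0,2} pick 0 [2->0 ok]
  16: obs=y cand={0,2} pick 2 [0->2 ok]
  17: obs=y cand={0,2} pick 0 [2->0 ok]
  18: obs=y cand={0,2} pick 2 [0->2 ok]
  19: obs=y cand={0,2} pick 2 [2->2 ok]
  20: obs=y cand={0,2} pick 2 [2->2 ok]
  21: obs=y cand={0,2} pick 2 [2->2 ok]
  22: obs=y cand={0,2} pick 2 [2->2 ok]
  23: obs=y cand={0,2} pick 0 [2->0 ok]
  24: obs=y cand={0,2} pick 2 [0->2 ok]
  25: obs=y cand={0,2} pick 2 [2->2 ok]
  26: obs=y cand={0,2} pick 2 [2->2 ok]

0,1,0,1,0,2,0,1,1,1,0,1,1,0,2,0,2,0,2,2,2,2,2,0,2,2,2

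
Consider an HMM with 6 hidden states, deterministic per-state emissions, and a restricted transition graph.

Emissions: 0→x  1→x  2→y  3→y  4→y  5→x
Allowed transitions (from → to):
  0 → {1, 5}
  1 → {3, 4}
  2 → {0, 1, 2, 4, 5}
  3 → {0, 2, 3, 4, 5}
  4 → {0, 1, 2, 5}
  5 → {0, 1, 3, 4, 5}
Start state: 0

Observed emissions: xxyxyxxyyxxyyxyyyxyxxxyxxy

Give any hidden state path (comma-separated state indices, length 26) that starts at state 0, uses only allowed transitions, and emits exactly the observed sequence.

0,1,4,5,3,0,1,3,2,5,1,3,4,5,3,3,4,1,4,0,5,1,4,0,1,3

  0: obs=x cand={0,1,5} pick 0 [start]
  1: obs=x cand={0,1,5} pick 1 [0->1 ok]
  2: obs=y cand={2,3,4} pick 4 [1->4 ok]
  3: obs=x cand={0,1,5} pick 5 [4->5 ok]
  4: obs=y cand={2,3,4} pick 3 [5->3 ok]
  5: obs=x cand={0,1,5} pick 0 [3->0 ok]
  6: obs=x cand={0,1,5} pick 1 [0->1 ok]
  7: obs=y cand={2,3,4} pick 3 [1->3 ok]
  8: obs=y cand={2,3,4} pick 2 [3->2 ok]
  9: obs=x cand={0,1,5} pick 5 [2->5 ok]
  10: obs=x cand={0,1,5} pick 1 [5->1 ok]
  11: obs=y cand={2,3,4} pick 3 [1->3 ok]
  12: obs=y cand={2,3,4} pick 4 [3->4 ok]
  13: obs=x cand={0,1,5} pick 5 [4->5 ok]
  14: obs=y cand={2,3,4} pick 3 [5->3 ok]
  15: obs=y cand={2,3,4} pick 3 [3->3 ok]
  16: obs=y cand={2,3,4} pick 4 [3->4 ok]
  17: obs=x cand={0,1,5} pick 1 [4->1 ok]
  18: obs=y cand={2,3,4} pick 4 [1->4 ok]
  19: obs=x cand={0,1,5} pick 0 [4->0 ok]
  20: obs=x cand={0,1,5} pick 5 [0->5 ok]
  21: obs=x cand={0,1,5} pick 1 [5->1 ok]
  22: obs=y cand={2,3,4} pick 4 [1->4 ok]
  23: obs=x cand={0,1,5} pick 0 [4->0 ok]
  24: obs=x cand={0,1,5} pick 1 [0->1 ok]
  25: obs=y cand={2,3,4} pick 3 [1->3 ok]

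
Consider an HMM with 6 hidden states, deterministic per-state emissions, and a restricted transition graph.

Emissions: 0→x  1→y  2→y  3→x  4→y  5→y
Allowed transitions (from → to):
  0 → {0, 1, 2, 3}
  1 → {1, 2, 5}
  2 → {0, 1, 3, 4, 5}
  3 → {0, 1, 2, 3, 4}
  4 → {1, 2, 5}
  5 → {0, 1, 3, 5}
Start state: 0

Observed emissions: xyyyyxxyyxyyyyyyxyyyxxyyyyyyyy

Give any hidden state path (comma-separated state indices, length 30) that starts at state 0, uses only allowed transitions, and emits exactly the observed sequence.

  pos 0: x in {0,3}, choose 0; start
  pos 1: y in {1,2,4,5}, choose 1; 0->1 ok
  pos 2: y in {1,2,4,5}, choose 2; 1->2 ok
  pos 3: y in {1,2,4,5}, choose 4; 2->4 ok
  pos 4: y in {1,2,4,5}, choose 2; 4->2 ok
  pos 5: x in {0,3}, choose 3; 2->3 ok
  pos 6: x in {0,3}, choose 3; 3->3 ok
  pos 7: y in {1,2,4,5}, choose 2; 3->2 ok
  pos 8: y in {1,2,4,5}, choose 5; 2->5 ok
  pos 9: x in {0,3}, choose 0; 5->0 ok
  pos 10: y in {1,2,4,5}, choose 1; 0->1 ok
  pos 11: y in {1,2,4,5}, choose 2; 1->2 ok
  pos 12: y in {1,2,4,5}, choose 1; 2->1 ok
  pos 13: y in {1,2,4,5}, choose 2; 1->2 ok
  pos 14: y in {1,2,4,5}, choose 1; 2->1 ok
  pos 15: y in {1,2,4,5}, choose 5; 1->5 ok
  pos 16: x in {0,3}, choose 0; 5->0 ok
  pos 17: y in {1,2,4,5}, choose 2; 0->2 ok
  pos 18: y in {1,2,4,5}, choose 5; 2->5 ok
  pos 19: y in {1,2,4,5}, choose 5; 5->5 ok
  pos 20: x in {0,3}, choose 3; 5->3 ok
  pos 21: x in {0,3}, choose 0; 3->0 ok
  pos 22: y in {1,2,4,5}, choose 1; 0->1 ok
  pos 23: y in {1,2,4,5}, choose 2; 1->2 ok
  pos 24: y in {1,2,4,5}, choose 4; 2->4 ok
  pos 25: y in {1,2,4,5}, choose 1; 4->1 ok
  pos 26: y in {1,2,4,5}, choose 5; 1->5 ok
  pos 27: y in {1,2,4,5}, choose 1; 5->1 ok
  pos 28: y in {1,2,4,5}, choose 2; 1->2 ok
  pos 29: y in {1,2,4,5}, choose 1; 2->1 ok

0,1,2,4,2,3,3,2,5,0,1,2,1,2,1,5,0,2,5,5,3,0,1,2,4,1,5,1,2,1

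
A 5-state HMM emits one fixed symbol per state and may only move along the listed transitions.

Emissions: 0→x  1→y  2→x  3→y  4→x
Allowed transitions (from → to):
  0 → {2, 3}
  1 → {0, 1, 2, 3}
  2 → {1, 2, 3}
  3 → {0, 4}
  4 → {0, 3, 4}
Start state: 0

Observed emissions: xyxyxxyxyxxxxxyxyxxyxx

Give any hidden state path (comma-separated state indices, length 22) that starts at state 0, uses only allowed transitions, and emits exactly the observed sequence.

0,3,4,3,4,0,3,0,3,4,0,2,2,2,1,0,3,0,2,3,4,4

  t0 'x' -> {0,2,4}, take 0 (start)
  t1 'y' -> {1,3}, take 3 (0->3 ok)
  t2 'x' -> {0,2,4}, take 4 (3->4 ok)
  t3 'y' -> {1,3}, take 3 (4->3 ok)
  t4 'x' -> {0,2,4}, take 4 (3->4 ok)
  t5 'x' -> {0,2,4}, take 0 (4->0 ok)
  t6 'y' -> {1,3}, take 3 (0->3 ok)
  t7 'x' -> {0,2,4}, take 0 (3->0 ok)
  t8 'y' -> {1,3}, take 3 (0->3 ok)
  t9 'x' -> {0,2,4}, take 4 (3->4 ok)
  t10 'x' -> {0,2,4}, take 0 (4->0 ok)
  t11 'x' -> {0,2,4}, take 2 (0->2 ok)
  t12 'x' -> {0,2,4}, take 2 (2->2 ok)
  t13 'x' -> {0,2,4}, take 2 (2->2 ok)
  t14 'y' -> {1,3}, take 1 (2->1 ok)
  t15 'x' -> {0,2,4}, take 0 (1->0 ok)
  t16 'y' -> {1,3}, take 3 (0->3 ok)
  t17 'x' -> {0,2,4}, take 0 (3->0 ok)
  t18 'x' -> {0,2,4}, take 2 (0->2 ok)
  t19 'y' -> {1,3}, take 3 (2->3 ok)
  t20 'x' -> {0,2,4}, take 4 (3->4 ok)
  t21 'x' -> {0,2,4}, take 4 (4->4 ok)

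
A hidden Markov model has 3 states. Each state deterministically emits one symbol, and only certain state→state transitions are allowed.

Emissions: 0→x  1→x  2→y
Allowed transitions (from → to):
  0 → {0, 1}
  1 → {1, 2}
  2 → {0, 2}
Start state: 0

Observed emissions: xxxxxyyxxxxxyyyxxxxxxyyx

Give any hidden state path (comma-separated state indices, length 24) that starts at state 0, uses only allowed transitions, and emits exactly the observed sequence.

  t0 'x' -> {0,1}, take 0 (start)
  t1 'x' -> {0,1}, take 0 (0->0 ok)
  t2 'x' -> {0,1}, take 1 (0->1 ok)
  t3 'x' -> {0,1}, take 1 (1->1 ok)
  t4 'x' -> {0,1}, take 1 (1->1 ok)
  t5 'y' -> {2}, take 2 (1->2 ok)
  t6 'y' -> {2}, take 2 (2->2 ok)
  t7 'x' -> {0,1}, take 0 (2->0 ok)
  t8 'x' -> {0,1}, take 0 (0->0 ok)
  t9 'x' -> {0,1}, take 1 (0->1 ok)
  t10 'x' -> {0,1}, take 1 (1->1 ok)
  t11 'x' -> {0,1}, take 1 (1->1 ok)
  t12 'y' -> {2}, take 2 (1->2 ok)
  t13 'y' -> {2}, take 2 (2->2 ok)
  t14 'y' -> {2}, take 2 (2->2 ok)
  t15 'x' -> {0,1}, take 0 (2->0 ok)
  t16 'x' -> {0,1}, take 0 (0->0 ok)
  t17 'x' -> {0,1}, take 0 (0->0 ok)
  t18 'x' -> {0,1}, take 0 (0->0 ok)
  t19 'x' -> {0,1}, take 1 (0->1 ok)
  t20 'x' -> {0,1}, take 1 (1->1 ok)
  t21 'y' -> {2}, take 2 (1->2 ok)
  t22 'y' -> {2}, take 2 (2->2 ok)
  t23 'x' -> {0,1}, take 0 (2->0 ok)

0,0,1,1,1,2,2,0,0,1,1,1,2,2,2,0,0,0,0,1,1,2,2,0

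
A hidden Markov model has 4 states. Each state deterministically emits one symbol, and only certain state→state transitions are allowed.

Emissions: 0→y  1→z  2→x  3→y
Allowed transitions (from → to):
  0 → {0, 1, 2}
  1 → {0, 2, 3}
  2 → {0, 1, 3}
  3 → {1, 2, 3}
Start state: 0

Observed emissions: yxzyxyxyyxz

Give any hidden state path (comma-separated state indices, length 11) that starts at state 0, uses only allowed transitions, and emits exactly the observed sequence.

  pos 0: y in {0,3}, choose 0; start
  pos 1: x in {2}, choose 2; 0->2 ok
  pos 2: z in {1}, choose 1; 2->1 ok
  pos 3: y in {0,3}, choose 3; 1->3 ok
  pos 4: x in {2}, choose 2; 3->2 ok
  pos 5: y in {0,3}, choose 0; 2->0 ok
  pos 6: x in {2}, choose 2; 0->2 ok
  pos 7: y in {0,3}, choose 3; 2->3 ok
  pos 8: y in {0,3}, choose 3; 3->3 ok
  pos 9: x in {2}, choose 2; 3->2 ok
  pos 10: z in {1}, choose 1; 2->1 ok

0,2,1,3,2,0,2,3,3,2,1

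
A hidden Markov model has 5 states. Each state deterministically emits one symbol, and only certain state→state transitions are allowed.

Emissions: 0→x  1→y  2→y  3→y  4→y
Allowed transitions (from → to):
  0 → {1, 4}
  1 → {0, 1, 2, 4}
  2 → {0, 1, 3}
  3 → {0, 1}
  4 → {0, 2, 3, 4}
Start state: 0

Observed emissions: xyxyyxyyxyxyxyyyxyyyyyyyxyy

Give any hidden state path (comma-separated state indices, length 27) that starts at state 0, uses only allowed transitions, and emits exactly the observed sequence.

  pos 0: x in {0}, choose 0; start
  pos 1: y in {1,2,3,4}, choose 1; 0->1 ok
  pos 2: x in {0}, choose 0; 1->0 ok
  pos 3: y in {1,2,3,4}, choose 1; 0->1 ok
  pos 4: y in {1,2,3,4}, choose 1; 1->1 ok
  pos 5: x in {0}, choose 0; 1->0 ok
  pos 6: y in {1,2,3,4}, choose 4; 0->4 ok
  pos 7: y in {1,2,3,4}, choose 3; 4->3 ok
  pos 8: x in {0}, choose 0; 3->0 ok
  pos 9: y in {1,2,3,4}, choose 4; 0->4 ok
  pos 10: x in {0}, choose 0; 4->0 ok
  pos 11: y in {1,2,3,4}, choose 1; 0->1 ok
  pos 12: x in {0}, choose 0; 1->0 ok
  pos 13: y in {1,2,3,4}, choose 4; 0->4 ok
  pos 14: y in {1,2,3,4}, choose 2; 4->2 ok
  pos 15: y in {1,2,3,4}, choose 3; 2->3 ok
  pos 16: x in {0}, choose 0; 3->0 ok
  pos 17: y in {1,2,3,4}, choose 1; 0->1 ok
  pos 18: y in {1,2,3,4}, choose 1; 1->1 ok
  pos 19: y in {1,2,3,4}, choose 1; 1->1 ok
  pos 20: y in {1,2,3,4}, choose 1; 1->1 ok
  pos 21: y in {1,2,3,4}, choose 2; 1->2 ok
  pos 22: y in {1,2,3,4}, choose 1; 2->1 ok
  pos 23: y in {1,2,3,4}, choose 1; 1->1 ok
  pos 24: x in {0}, choose 0; 1->0 ok
  pos 25: y in {1,2,3,4}, choose 1; 0->1 ok
  pos 26: y in {1,2,3,4}, choose 4; 1->4 ok

0,1,0,1,1,0,4,3,0,4,0,1,0,4,2,3,0,1,1,1,1,2,1,1,0,1,4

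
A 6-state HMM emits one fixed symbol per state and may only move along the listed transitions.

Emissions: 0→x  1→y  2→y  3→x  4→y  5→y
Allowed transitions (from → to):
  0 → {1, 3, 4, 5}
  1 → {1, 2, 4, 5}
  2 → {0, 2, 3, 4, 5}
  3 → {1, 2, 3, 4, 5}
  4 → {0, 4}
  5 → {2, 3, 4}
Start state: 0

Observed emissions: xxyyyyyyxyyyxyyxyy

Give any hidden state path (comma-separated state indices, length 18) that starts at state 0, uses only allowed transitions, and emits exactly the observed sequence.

0,3,1,4,4,4,4,4,0,1,1,4,0,4,4,0,1,4

  pos 0: x in {0,3}, choose 0; start
  pos 1: x in {0,3}, choose 3; 0->3 ok
  pos 2: y in {1,2,4,5}, choose 1; 3->1 ok
  pos 3: y in {1,2,4,5}, choose 4; 1->4 ok
  pos 4: y in {1,2,4,5}, choose 4; 4->4 ok
  pos 5: y in {1,2,4,5}, choose 4; 4->4 ok
  pos 6: y in {1,2,4,5}, choose 4; 4->4 ok
  pos 7: y in {1,2,4,5}, choose 4; 4->4 ok
  pos 8: x in {0,3}, choose 0; 4->0 ok
  pos 9: y in {1,2,4,5}, choose 1; 0->1 ok
  pos 10: y in {1,2,4,5}, choose 1; 1->1 ok
  pos 11: y in {1,2,4,5}, choose 4; 1->4 ok
  pos 12: x in {0,3}, choose 0; 4->0 ok
  pos 13: y in {1,2,4,5}, choose 4; 0->4 ok
  pos 14: y in {1,2,4,5}, choose 4; 4->4 ok
  pos 15: x in {0,3}, choose 0; 4->0 ok
  pos 16: y in {1,2,4,5}, choose 1; 0->1 ok
  pos 17: y in {1,2,4,5}, choose 4; 1->4 ok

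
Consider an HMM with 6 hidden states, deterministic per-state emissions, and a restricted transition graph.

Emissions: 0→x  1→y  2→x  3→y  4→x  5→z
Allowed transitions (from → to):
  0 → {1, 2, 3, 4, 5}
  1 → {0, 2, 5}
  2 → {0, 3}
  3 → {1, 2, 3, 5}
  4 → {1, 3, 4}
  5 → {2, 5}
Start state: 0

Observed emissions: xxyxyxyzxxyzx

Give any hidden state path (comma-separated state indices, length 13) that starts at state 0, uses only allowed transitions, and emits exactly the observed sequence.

  pos 0: x in {0,2,4}, choose 0; start
  pos 1: x in {0,2,4}, choose 4; 0->4 ok
  pos 2: y in {1,3}, choose 1; 4->1 ok
  pos 3: x in {0,2,4}, choose 0; 1->0 ok
  pos 4: y in {1,3}, choose 3; 0->3 ok
  pos 5: x in {0,2,4}, choose 2; 3->2 ok
  pos 6: y in {1,3}, choose 3; 2->3 ok
  pos 7: z in {5}, choose 5; 3->5 ok
  pos 8: x in {0,2,4}, choose 2; 5->2 ok
  pos 9: x in {0,2,4}, choose 0; 2->0 ok
  pos 10: y in {1,3}, choose 3; 0->3 ok
  pos 11: z in {5}, choose 5; 3->5 ok
  pos 12: x in {0,2,4}, choose 2; 5->2 ok

0,4,1,0,3,2,3,5,2,0,3,5,2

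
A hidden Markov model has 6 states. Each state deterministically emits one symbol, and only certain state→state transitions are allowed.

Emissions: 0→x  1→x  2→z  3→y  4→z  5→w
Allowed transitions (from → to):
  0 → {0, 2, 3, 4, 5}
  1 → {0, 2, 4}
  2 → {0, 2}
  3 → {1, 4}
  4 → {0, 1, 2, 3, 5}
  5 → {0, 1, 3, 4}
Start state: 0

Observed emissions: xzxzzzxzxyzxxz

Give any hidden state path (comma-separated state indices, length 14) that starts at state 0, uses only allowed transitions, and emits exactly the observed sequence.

0,4,1,2,2,2,0,4,0,3,4,1,0,4

  pos 0: x in {0,1}, choose 0; start
  pos 1: z in {2,4}, choose 4; 0->4 ok
  pos 2: x in {0,1}, choose 1; 4->1 ok
  pos 3: z in {2,4}, choose 2; 1->2 ok
  pos 4: z in {2,4}, choose 2; 2->2 ok
  pos 5: z in {2,4}, choose 2; 2->2 ok
  pos 6: x in {0,1}, choose 0; 2->0 ok
  pos 7: z in {2,4}, choose 4; 0->4 ok
  pos 8: x in {0,1}, choose 0; 4->0 ok
  pos 9: y in {3}, choose 3; 0->3 ok
  pos 10: z in {2,4}, choose 4; 3->4 ok
  pos 11: x in {0,1}, choose 1; 4->1 ok
  pos 12: x in {0,1}, choose 0; 1->0 ok
  pos 13: z in {2,4}, choose 4; 0->4 ok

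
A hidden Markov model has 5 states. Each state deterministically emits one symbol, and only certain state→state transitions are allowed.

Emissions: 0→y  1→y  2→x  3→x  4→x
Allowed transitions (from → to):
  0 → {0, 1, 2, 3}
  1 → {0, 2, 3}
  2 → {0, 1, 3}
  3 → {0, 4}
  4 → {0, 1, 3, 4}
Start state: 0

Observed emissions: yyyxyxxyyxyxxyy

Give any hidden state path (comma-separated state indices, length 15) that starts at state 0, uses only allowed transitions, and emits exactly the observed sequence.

  0: obs=y cand={0,1} pick 0 [start]
  1: obs=y cand={0,1} pick 1 [0->1 ok]
  2: obs=y cand={0,1} pick 0 [1->0 ok]
  3: obs=x cand={2,3,4} pick 2 [0->2 ok]
  4: obs=y cand={0,1} pick 1 [2->1 ok]
  5: obs=x cand={2,3,4} pick 3 [1->3 ok]
  6: obs=x cand={2,3,4} pick 4 [3->4 ok]
  7: obs=y cand={0,1} pick 0 [4->0 ok]
  8: obs=y cand={0,1} pick 1 [0->1 ok]
  9: obs=x cand={2,3,4} pick 3 [1->3 ok]
  10: obs=y cand={0,1} pick 0 [3->0 ok]
  11: obs=x cand={2,3,4} pick 3 [0->3 ok]
  12: obs=x cand={2,3,4} pick 4 [3->4 ok]
  13: obs=y cand={0,1} pick 1 [4->1 ok]
  14: obs=y cand={0,1} pick 0 [1->0 ok]

0,1,0,2,1,3,4,0,1,3,0,3,4,1,0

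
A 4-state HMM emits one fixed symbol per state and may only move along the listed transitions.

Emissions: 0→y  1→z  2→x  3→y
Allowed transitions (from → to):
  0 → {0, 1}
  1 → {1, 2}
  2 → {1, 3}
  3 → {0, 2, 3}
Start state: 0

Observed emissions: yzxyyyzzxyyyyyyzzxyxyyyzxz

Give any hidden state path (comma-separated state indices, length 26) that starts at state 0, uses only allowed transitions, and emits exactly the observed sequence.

0,1,2,3,0,0,1,1,2,3,3,3,3,3,0,1,1,2,3,2,3,3,0,1,2,1

  0: obs=y cand={0,3} pick 0 [start]
  1: obs=z cand={1} pick 1 [0->1 ok]
  2: obs=x cand={2} pick 2 [1->2 ok]
  3: obs=y cand={0,3} pick 3 [2->3 ok]
  4: obs=y cand={0,3} pick 0 [3->0 ok]
  5: obs=y cand={0,3} pick 0 [0->0 ok]
  6: obs=z cand={1} pick 1 [0->1 ok]
  7: obs=z cand={1} pick 1 [1->1 ok]
  8: obs=x cand={2} pick 2 [1->2 ok]
  9: obs=y cand={0,3} pick 3 [2->3 ok]
  10: obs=y cand={0,3} pick 3 [3->3 ok]
  11: obs=y cand={0,3} pick 3 [3->3 ok]
  12: obs=y cand={0,3} pick 3 [3->3 ok]
  13: obs=y cand={0,3} pick 3 [3->3 ok]
  14: obs=y cand={0,3} pick 0 [3->0 ok]
  15: obs=z cand={1} pick 1 [0->1 ok]
  16: obs=z cand={1} pick 1 [1->1 ok]
  17: obs=x cand={2} pick 2 [1->2 ok]
  18: obs=y cand={0,3} pick 3 [2->3 ok]
  19: obs=x cand={2} pick 2 [3->2 ok]
  20: obs=y cand={0,3} pick 3 [2->3 ok]
  21: obs=y cand={0,3} pick 3 [3->3 ok]
  22: obs=y cand={0,3} pick 0 [3->0 ok]
  23: obs=z cand={1} pick 1 [0->1 ok]
  24: obs=x cand={2} pick 2 [1->2 ok]
  25: obs=z cand={1} pick 1 [2->1 ok]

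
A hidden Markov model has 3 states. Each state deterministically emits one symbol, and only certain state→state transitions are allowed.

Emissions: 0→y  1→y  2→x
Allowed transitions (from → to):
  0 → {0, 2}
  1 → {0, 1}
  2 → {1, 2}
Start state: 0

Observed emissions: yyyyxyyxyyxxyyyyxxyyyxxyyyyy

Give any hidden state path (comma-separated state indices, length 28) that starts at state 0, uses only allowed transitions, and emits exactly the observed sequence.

0,0,0,0,2,1,0,2,1,0,2,2,1,1,1,0,2,2,1,1,0,2,2,1,1,1,0,0

  0: obs=y cand={0,1} pick 0 [start]
  1: obs=y cand={0,1} pick 0 [0->0 ok]
  2: obs=y cand={0,1} pick 0 [0->0 ok]
  3: obs=y cand={0,1} pick 0 [0->0 ok]
  4: obs=x cand={2} pick 2 [0->2 ok]
  5: obs=y cand={0,1} pick 1 [2->1 ok]
  6: obs=y cand={0,1} pick 0 [1->0 ok]
  7: obs=x cand={2} pick 2 [0->2 ok]
  8: obs=y cand={0,1} pick 1 [2->1 ok]
  9: obs=y cand={0,1} pick 0 [1->0 ok]
  10: obs=x cand={2} pick 2 [0->2 ok]
  11: obs=x cand={2} pick 2 [2->2 ok]
  12: obs=y cand={0,1} pick 1 [2->1 ok]
  13: obs=y cand={0,1} pick 1 [1->1 ok]
  14: obs=y cand={0,1} pick 1 [1->1 ok]
  15: obs=y cand={0,1} pick 0 [1->0 ok]
  16: obs=x cand={2} pick 2 [0->2 ok]
  17: obs=x cand={2} pick 2 [2->2 ok]
  18: obs=y cand={0,1} pick 1 [2->1 ok]
  19: obs=y cand={0,1} pick 1 [1->1 ok]
  20: obs=y cand={0,1} pick 0 [1->0 ok]
  21: obs=x cand={2} pick 2 [0->2 ok]
  22: obs=x cand={2} pick 2 [2->2 ok]
  23: obs=y cand={0,1} pick 1 [2->1 ok]
  24: obs=y cand={0,1} pick 1 [1->1 ok]
  25: obs=y cand={0,1} pick 1 [1->1 ok]
  26: obs=y cand={0,1} pick 0 [1->0 ok]
  27: obs=y cand={0,1} pick 0 [0->0 ok]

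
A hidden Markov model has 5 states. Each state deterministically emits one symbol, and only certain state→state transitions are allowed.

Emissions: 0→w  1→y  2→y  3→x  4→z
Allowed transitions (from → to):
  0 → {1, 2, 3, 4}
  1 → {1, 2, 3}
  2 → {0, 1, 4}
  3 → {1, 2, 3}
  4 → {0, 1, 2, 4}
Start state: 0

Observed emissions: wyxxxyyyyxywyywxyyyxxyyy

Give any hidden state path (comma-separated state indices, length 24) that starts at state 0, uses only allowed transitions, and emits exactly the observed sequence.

0,1,3,3,3,2,1,1,1,3,2,0,1,2,0,3,2,1,1,3,3,1,2,1

  t0 'w' -> {0}, take 0 (start)
  t1 'y' -> {1,2}, take 1 (0->1 ok)
  t2 'x' -> {3}, take 3 (1->3 ok)
  t3 'x' -> {3}, take 3 (3->3 ok)
  t4 'x' -> {3}, take 3 (3->3 ok)
  t5 'y' -> {1,2}, take 2 (3->2 ok)
  t6 'y' -> {1,2}, take 1 (2->1 ok)
  t7 'y' -> {1,2}, take 1 (1->1 ok)
  t8 'y' -> {1,2}, take 1 (1->1 ok)
  t9 'x' -> {3}, take 3 (1->3 ok)
  t10 'y' -> {1,2}, take 2 (3->2 ok)
  t11 'w' -> {0}, take 0 (2->0 ok)
  t12 'y' -> {1,2}, take 1 (0->1 ok)
  t13 'y' -> {1,2}, take 2 (1->2 ok)
  t14 'w' -> {0}, take 0 (2->0 ok)
  t15 'x' -> {3}, take 3 (0->3 ok)
  t16 'y' -> {1,2}, take 2 (3->2 ok)
  t17 'y' -> {1,2}, take 1 (2->1 ok)
  t18 'y' -> {1,2}, take 1 (1->1 ok)
  t19 'x' -> {3}, take 3 (1->3 ok)
  t20 'x' -> {3}, take 3 (3->3 ok)
  t21 'y' -> {1,2}, take 1 (3->1 ok)
  t22 'y' -> {1,2}, take 2 (1->2 ok)
  t23 'y' -> {1,2}, take 1 (2->1 ok)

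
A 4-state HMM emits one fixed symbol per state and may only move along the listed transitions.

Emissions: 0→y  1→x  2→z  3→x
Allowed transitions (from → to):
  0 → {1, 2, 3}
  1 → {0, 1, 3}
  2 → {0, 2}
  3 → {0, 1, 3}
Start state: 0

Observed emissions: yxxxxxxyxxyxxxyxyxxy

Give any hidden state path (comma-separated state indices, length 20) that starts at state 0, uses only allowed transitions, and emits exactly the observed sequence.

  0: obs=y cand={0} pick 0 [start]
  1: obs=x cand={1,3} pick 1 [0->1 ok]
  2: obs=x cand={1,3} pick 3 [1->3 ok]
  3: obs=x cand={1,3} pick 3 [3->3 ok]
  4: obs=x cand={1,3} pick 1 [3->1 ok]
  5: obs=x cand={1,3} pick 3 [1->3 ok]
  6: obs=x cand={1,3} pick 3 [3->3 ok]
  7: obs=y cand={0} pick 0 [3->0 ok]
  8: obs=x cand={1,3} pick 1 [0->1 ok]
  9: obs=x cand={1,3} pick 1 [1->1 ok]
  10: obs=y cand={0} pick 0 [1->0 ok]
  11: obs=x cand={1,3} pick 3 [0->3 ok]
  12: obs=x cand={1,3} pick 3 [3->3 ok]
  13: obs=x cand={1,3} pick 3 [3->3 ok]
  14: obs=y cand={0} pick 0 [3->0 ok]
  15: obs=x cand={1,3} pick 3 [0->3 ok]
  16: obs=y cand={0} pick 0 [3->0 ok]
  17: obs=x cand={1,3} pick 3 [0->3 ok]
  18: obs=x cand={1,3} pick 3 [3->3 ok]
  19: obs=y cand={0} pick 0 [3->0 ok]

0,1,3,3,1,3,3,0,1,1,0,3,3,3,0,3,0,3,3,0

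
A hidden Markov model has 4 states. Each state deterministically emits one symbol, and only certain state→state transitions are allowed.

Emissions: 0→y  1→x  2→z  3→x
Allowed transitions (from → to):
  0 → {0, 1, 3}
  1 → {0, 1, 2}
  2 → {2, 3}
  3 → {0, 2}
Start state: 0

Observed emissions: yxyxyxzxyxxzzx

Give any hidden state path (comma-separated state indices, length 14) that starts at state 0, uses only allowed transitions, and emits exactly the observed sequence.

  pos 0: y in {0}, choose 0; start
  pos 1: x in {1,3}, choose 3; 0->3 ok
  pos 2: y in {0}, choose 0; 3->0 ok
  pos 3: x in {1,3}, choose 3; 0->3 ok
  pos 4: y in {0}, choose 0; 3->0 ok
  pos 5: x in {1,3}, choose 1; 0->1 ok
  pos 6: z in {2}, choose 2; 1->2 ok
  pos 7: x in {1,3}, choose 3; 2->3 ok
  pos 8: y in {0}, choose 0; 3->0 ok
  pos 9: x in {1,3}, choose 1; 0->1 ok
  pos 10: x in {1,3}, choose 1; 1->1 ok
  pos 11: z in {2}, choose 2; 1->2 ok
  pos 12: z in {2}, choose 2; 2->2 ok
  pos 13: x in {1,3}, choose 3; 2->3 ok

0,3,0,3,0,1,2,3,0,1,1,2,2,3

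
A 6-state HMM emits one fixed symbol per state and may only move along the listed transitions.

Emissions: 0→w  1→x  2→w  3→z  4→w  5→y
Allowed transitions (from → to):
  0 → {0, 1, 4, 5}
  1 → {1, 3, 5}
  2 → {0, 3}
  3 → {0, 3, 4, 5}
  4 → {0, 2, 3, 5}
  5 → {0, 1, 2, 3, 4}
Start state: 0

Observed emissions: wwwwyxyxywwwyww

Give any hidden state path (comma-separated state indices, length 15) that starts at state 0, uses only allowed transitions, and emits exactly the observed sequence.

  [0] w  {0,2,4}  => 0  start
  [1] w  {0,2,4}  => 0  0->0 ok
  [2] w  {0,2,4}  => 4  0->4 ok
  [3] w  {0,2,4}  => 0  4->0 ok
  [4] y  {5}  => 5  0->5 ok
  [5] x  {1}  => 1  5->1 ok
  [6] y  {5}  => 5  1->5 ok
  [7] x  {1}  => 1  5->1 ok
  [8] y  {5}  => 5  1->5 ok
  [9] w  {0,2,4}  => 0  5->0 ok
  [10] w  {0,2,4}  => 0  0->0 ok
  [11] w  {0,2,4}  => 4  0->4 ok
  [12] y  {5}  => 5  4->5 ok
  [13] w  {0,2,4}  => 0  5->0 ok
  [14] w  {0,2,4}  => 0  0->0 ok

0,0,4,0,5,1,5,1,5,0,0,4,5,0,0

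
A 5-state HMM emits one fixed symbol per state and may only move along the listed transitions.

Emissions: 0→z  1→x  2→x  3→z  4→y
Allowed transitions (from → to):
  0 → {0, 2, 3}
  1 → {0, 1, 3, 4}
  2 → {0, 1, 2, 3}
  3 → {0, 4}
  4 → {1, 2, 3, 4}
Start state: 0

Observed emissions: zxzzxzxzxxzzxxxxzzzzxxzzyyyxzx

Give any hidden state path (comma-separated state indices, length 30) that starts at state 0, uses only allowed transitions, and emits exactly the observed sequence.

  0: obs=z cand={0,3} pick 0 [start]
  1: obs=x cand={1,2} pick 2 [0->2 ok]
  2: obs=z cand={0,3} pick 0 [2->0 ok]
  3: obs=z cand={0,3} pick 0 [0->0 ok]
  4: obs=x cand={1,2} pick 2 [0->2 ok]
  5: obs=z cand={0,3} pick 0 [2->0 ok]
  6: obs=x cand={1,2} pick 2 [0->2 ok]
  7: obs=z cand={0,3} pick 0 [2->0 ok]
  8: obs=x cand={1,2} pick 2 [0->2 ok]
  9: obs=x cand={1,2} pick 2 [2->2 ok]
  10: obs=z cand={0,3} pick 3 [2->3 ok]
  11: obs=z cand={0,3} pick 0 [3->0 ok]
  12: obs=x cand={1,2} pick 2 [0->2 ok]
  13: obs=x cand={1,2} pick 2 [2->2 ok]
  14: obs=x cand={1,2} pick 1 [2->1 ok]
  15: obs=x cand={1,2} pick 1 [1->1 ok]
  16: obs=z cand={0,3} pick 3 [1->3 ok]
  17: obs=z cand={0,3} pick 0 [3->0 ok]
  18: obs=z cand={0,3} pick 3 [0->3 ok]
  19: obs=z cand={0,3} pick 0 [3->0 ok]
  20: obs=x cand={1,2} pick 2 [0->2 ok]
  21: obs=x cand={1,2} pick 2 [2->2 ok]
  22: obs=z cand={0,3} pick 0 [2->0 ok]
  23: obs=z cand={0,3} pick 3 [0->3 ok]
  24: obs=y cand={4} pick 4 [3->4 ok]
  25: obs=y cand={4} pick 4 [4->4 ok]
  26: obs=y cand={4} pick 4 [4->4 ok]
  27: obs=x cand={1,2} pick 2 [4->2 ok]
  28: obs=z cand={0,3} pick 0 [2->0 ok]
  29: obs=x cand={1,2} pick 2 [0->2 ok]

0,2,0,0,2,0,2,0,2,2,3,0,2,2,1,1,3,0,3,0,2,2,0,3,4,4,4,2,0,2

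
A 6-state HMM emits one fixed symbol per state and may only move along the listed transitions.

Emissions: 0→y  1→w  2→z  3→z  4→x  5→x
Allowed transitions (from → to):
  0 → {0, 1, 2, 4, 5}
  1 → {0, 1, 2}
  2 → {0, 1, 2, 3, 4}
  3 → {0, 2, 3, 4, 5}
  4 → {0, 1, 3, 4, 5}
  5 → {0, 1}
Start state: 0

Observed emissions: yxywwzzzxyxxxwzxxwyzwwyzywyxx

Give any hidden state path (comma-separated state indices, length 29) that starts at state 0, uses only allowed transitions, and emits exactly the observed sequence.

0,5,0,1,1,2,3,3,5,0,4,4,5,1,2,4,5,1,0,2,1,1,0,2,0,1,0,4,5

  t0 'y' -> {0}, take 0 (start)
  t1 'x' -> {4,5}, take 5 (0->5 ok)
  t2 'y' -> {0}, take 0 (5->0 ok)
  t3 'w' -> {1}, take 1 (0->1 ok)
  t4 'w' -> {1}, take 1 (1->1 ok)
  t5 'z' -> {2,3}, take 2 (1->2 ok)
  t6 'z' -> {2,3}, take 3 (2->3 ok)
  t7 'z' -> {2,3}, take 3 (3->3 ok)
  t8 'x' -> {4,5}, take 5 (3->5 ok)
  t9 'y' -> {0}, take 0 (5->0 ok)
  t10 'x' -> {4,5}, take 4 (0->4 ok)
  t11 'x' -> {4,5}, take 4 (4->4 ok)
  t12 'x' -> {4,5}, take 5 (4->5 ok)
  t13 'w' -> {1}, take 1 (5->1 ok)
  t14 'z' -> {2,3}, take 2 (1->2 ok)
  t15 'x' -> {4,5}, take 4 (2->4 ok)
  t16 'x' -> {4,5}, take 5 (4->5 ok)
  t17 'w' -> {1}, take 1 (5->1 ok)
  t18 'y' -> {0}, take 0 (1->0 ok)
  t19 'z' -> {2,3}, take 2 (0->2 ok)
  t20 'w' -> {1}, take 1 (2->1 ok)
  t21 'w' -> {1}, take 1 (1->1 ok)
  t22 'y' -> {0}, take 0 (1->0 ok)
  t23 'z' -> {2,3}, take 2 (0->2 ok)
  t24 'y' -> {0}, take 0 (2->0 ok)
  t25 'w' -> {1}, take 1 (0->1 ok)
  t26 'y' -> {0}, take 0 (1->0 ok)
  t27 'x' -> {4,5}, take 4 (0->4 ok)
  t28 'x' -> {4,5}, take 5 (4->5 ok)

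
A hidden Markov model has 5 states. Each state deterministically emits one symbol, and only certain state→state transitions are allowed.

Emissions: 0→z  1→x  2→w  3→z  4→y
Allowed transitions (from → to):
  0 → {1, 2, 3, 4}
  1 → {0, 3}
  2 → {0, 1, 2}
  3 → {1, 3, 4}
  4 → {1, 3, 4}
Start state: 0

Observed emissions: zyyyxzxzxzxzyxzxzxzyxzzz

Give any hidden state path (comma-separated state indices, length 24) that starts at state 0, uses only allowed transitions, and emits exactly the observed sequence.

0,4,4,4,1,3,1,0,1,3,1,0,4,1,3,1,3,1,3,4,1,3,3,3

  t0 'z' -> {0,3}, take 0 (start)
  t1 'y' -> {4}, take 4 (0->4 ok)
  t2 'y' -> {4}, take 4 (4->4 ok)
  t3 'y' -> {4}, take 4 (4->4 ok)
  t4 'x' -> {1}, take 1 (4->1 ok)
  t5 'z' -> {0,3}, take 3 (1->3 ok)
  t6 'x' -> {1}, take 1 (3->1 ok)
  t7 'z' -> {0,3}, take 0 (1->0 ok)
  t8 'x' -> {1}, take 1 (0->1 ok)
  t9 'z' -> {0,3}, take 3 (1->3 ok)
  t10 'x' -> {1}, take 1 (3->1 ok)
  t11 'z' -> {0,3}, take 0 (1->0 ok)
  t12 'y' -> {4}, take 4 (0->4 ok)
  t13 'x' -> {1}, take 1 (4->1 ok)
  t14 'z' -> {0,3}, take 3 (1->3 ok)
  t15 'x' -> {1}, take 1 (3->1 ok)
  t16 'z' -> {0,3}, take 3 (1->3 ok)
  t17 'x' -> {1}, take 1 (3->1 ok)
  t18 'z' -> {0,3}, take 3 (1->3 ok)
  t19 'y' -> {4}, take 4 (3->4 ok)
  t20 'x' -> {1}, take 1 (4->1 ok)
  t21 'z' -> {0,3}, take 3 (1->3 ok)
  t22 'z' -> {0,3}, take 3 (3->3 ok)
  t23 'z' -> {0,3}, take 3 (3->3 ok)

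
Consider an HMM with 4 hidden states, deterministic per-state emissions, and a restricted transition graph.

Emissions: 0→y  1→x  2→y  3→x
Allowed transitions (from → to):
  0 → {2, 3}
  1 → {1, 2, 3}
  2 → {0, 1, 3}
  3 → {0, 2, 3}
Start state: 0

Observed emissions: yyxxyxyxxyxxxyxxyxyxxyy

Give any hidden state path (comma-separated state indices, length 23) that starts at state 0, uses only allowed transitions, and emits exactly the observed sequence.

  0: obs=y cand={0,2} pick 0 [start]
  1: obs=y cand={0,2} pick 2 [0->2 ok]
  2: obs=x cand={1,3} pick 1 [2->1 ok]
  3: obs=x cand={1,3} pick 1 [1->1 ok]
  4: obs=y cand={0,2} pick 2 [1->2 ok]
  5: obs=x cand={1,3} pick 3 [2->3 ok]
  6: obs=y cand={0,2} pick 0 [3->0 ok]
  7: obs=x cand={1,3} pick 3 [0->3 ok]
  8: obs=x cand={1,3} pick 3 [3->3 ok]
  9: obs=y cand={0,2} pick 2 [3->2 ok]
  10: obs=x cand={1,3} pick 1 [2->1 ok]
  11: obs=x cand={1,3} pick 3 [1->3 ok]
  12: obs=x cand={1,3} pick 3 [3->3 ok]
  13: obs=y cand={0,2} pick 0 [3->0 ok]
  14: obs=x cand={1,3} pick 3 [0->3 ok]
  15: obs=x cand={1,3} pick 3 [3->3 ok]
  16: obs=y cand={0,2} pick 0 [3->0 ok]
  17: obs=x cand={1,3} pick 3 [0->3 ok]
  18: obs=y cand={0,2} pick 0 [3->0 ok]
  19: obs=x cand={1,3} pick 3 [0->3 ok]
  20: obs=x cand={1,3} pick 3 [3->3 ok]
  21: obs=y cand={0,2} pick 0 [3->0 ok]
  22: obs=y cand={0,2} pick 2 [0->2 ok]

0,2,1,1,2,3,0,3,3,2,1,3,3,0,3,3,0,3,0,3,3,0,2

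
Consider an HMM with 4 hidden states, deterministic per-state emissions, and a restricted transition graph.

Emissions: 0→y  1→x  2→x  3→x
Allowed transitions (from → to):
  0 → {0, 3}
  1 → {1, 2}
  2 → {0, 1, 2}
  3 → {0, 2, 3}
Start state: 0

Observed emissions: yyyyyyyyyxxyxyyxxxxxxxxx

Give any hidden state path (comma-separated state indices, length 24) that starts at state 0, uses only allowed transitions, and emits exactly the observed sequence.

0,0,0,0,0,0,0,0,0,3,2,0,3,0,0,3,3,3,3,3,2,1,1,1

  [0] y  {0}  => 0  start
  [1] y  {0}  => 0  0->0 ok
  [2] y  {0}  => 0  0->0 ok
  [3] y  {0}  => 0  0->0 ok
  [4] y  {0}  => 0  0->0 ok
  [5] y  {0}  => 0  0->0 ok
  [6] y  {0}  => 0  0->0 ok
  [7] y  {0}  => 0  0->0 ok
  [8] y  {0}  => 0  0->0 ok
  [9] x  {1,2,3}  => 3  0->3 ok
  [10] x  {1,2,3}  => 2  3->2 ok
  [11] y  {0}  => 0  2->0 ok
  [12] x  {1,2,3}  => 3  0->3 ok
  [13] y  {0}  => 0  3->0 ok
  [14] y  {0}  => 0  0->0 ok
  [15] x  {1,2,3}  => 3  0->3 ok
  [16] x  {1,2,3}  => 3  3->3 ok
  [17] x  {1,2,3}  => 3  3->3 ok
  [18] x  {1,2,3}  => 3  3->3 ok
  [19] x  {1,2,3}  => 3  3->3 ok
  [20] x  {1,2,3}  => 2  3->2 ok
  [21] x  {1,2,3}  => 1  2->1 ok
  [22] x  {1,2,3}  => 1  1->1 ok
  [23] x  {1,2,3}  => 1  1->1 ok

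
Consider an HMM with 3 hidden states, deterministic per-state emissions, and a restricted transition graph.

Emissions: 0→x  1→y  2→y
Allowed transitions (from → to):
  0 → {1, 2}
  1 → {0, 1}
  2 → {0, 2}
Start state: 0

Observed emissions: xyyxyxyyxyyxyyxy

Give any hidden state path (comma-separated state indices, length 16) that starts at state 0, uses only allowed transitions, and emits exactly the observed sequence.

  pos 0: x in {0}, choose 0; start
  pos 1: y in {1,2}, choose 1; 0->1 ok
  pos 2: y in {1,2}, choose 1; 1->1 ok
  pos 3: x in {0}, choose 0; 1->0 ok
  pos 4: y in {1,2}, choose 2; 0->2 ok
  pos 5: x in {0}, choose 0; 2->0 ok
  pos 6: y in {1,2}, choose 2; 0->2 ok
  pos 7: y in {1,2}, choose 2; 2->2 ok
  pos 8: x in {0}, choose 0; 2->0 ok
  pos 9: y in {1,2}, choose 2; 0->2 ok
  pos 10: y in {1,2}, choose 2; 2->2 ok
  pos 11: x in {0}, choose 0; 2->0 ok
  pos 12: y in {1,2}, choose 1; 0->1 ok
  pos 13: y in {1,2}, choose 1; 1->1 ok
  pos 14: x in {0}, choose 0; 1->0 ok
  pos 15: y in {1,2}, choose 2; 0->2 ok

0,1,1,0,2,0,2,2,0,2,2,0,1,1,0,2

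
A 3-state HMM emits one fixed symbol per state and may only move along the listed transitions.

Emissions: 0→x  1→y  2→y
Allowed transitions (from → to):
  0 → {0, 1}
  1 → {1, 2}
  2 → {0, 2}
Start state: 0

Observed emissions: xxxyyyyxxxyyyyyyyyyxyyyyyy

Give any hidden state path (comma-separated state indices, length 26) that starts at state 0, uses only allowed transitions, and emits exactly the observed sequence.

0,0,0,1,1,2,2,0,0,0,1,1,1,1,1,1,1,2,2,0,1,2,2,2,2,2

  t0 'x' -> {0}, take 0 (start)
  t1 'x' -> {0}, take 0 (0->0 ok)
  t2 'x' -> {0}, take 0 (0->0 ok)
  t3 'y' -> {1,2}, take 1 (0->1 ok)
  t4 'y' -> {1,2}, take 1 (1->1 ok)
  t5 'y' -> {1,2}, take 2 (1->2 ok)
  t6 'y' -> {1,2}, take 2 (2->2 ok)
  t7 'x' -> {0}, take 0 (2->0 ok)
  t8 'x' -> {0}, take 0 (0->0 ok)
  t9 'x' -> {0}, take 0 (0->0 ok)
  t10 'y' -> {1,2}, take 1 (0->1 ok)
  t11 'y' -> {1,2}, take 1 (1->1 ok)
  t12 'y' -> {1,2}, take 1 (1->1 ok)
  t13 'y' -> {1,2}, take 1 (1->1 ok)
  t14 'y' -> {1,2}, take 1 (1->1 ok)
  t15 'y' -> {1,2}, take 1 (1->1 ok)
  t16 'y' -> {1,2}, take 1 (1->1 ok)
  t17 'y' -> {1,2}, take 2 (1->2 ok)
  t18 'y' -> {1,2}, take 2 (2->2 ok)
  t19 'x' -> {0}, take 0 (2->0 ok)
  t20 'y' -> {1,2}, take 1 (0->1 ok)
  t21 'y' -> {1,2}, take 2 (1->2 ok)
  t22 'y' -> {1,2}, take 2 (2->2 ok)
  t23 'y' -> {1,2}, take 2 (2->2 ok)
  t24 'y' -> {1,2}, take 2 (2->2 ok)
  t25 'y' -> {1,2}, take 2 (2->2 ok)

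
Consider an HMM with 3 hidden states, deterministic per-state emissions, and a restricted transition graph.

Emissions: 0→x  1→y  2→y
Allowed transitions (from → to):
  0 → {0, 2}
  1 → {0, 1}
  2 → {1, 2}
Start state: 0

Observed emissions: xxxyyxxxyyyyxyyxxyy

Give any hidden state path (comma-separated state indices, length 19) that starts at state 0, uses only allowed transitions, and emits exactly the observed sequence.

  [0] x  {0}  => 0  start
  [1] x  {0}  => 0  0->0 ok
  [2] x  {0}  => 0  0->0 ok
  [3] y  {1,2}  => 2  0->2 ok
  [4] y  {1,2}  => 1  2->1 ok
  [5] x  {0}  => 0  1->0 ok
  [6] x  {0}  => 0  0->0 ok
  [7] x  {0}  => 0  0->0 ok
  [8] y  {1,2}  => 2  0->2 ok
  [9] y  {1,2}  => 2  2->2 ok
  [10] y  {1,2}  => 2  2->2 ok
  [11] y  {1,2}  => 1  2->1 ok
  [12] x  {0}  => 0  1->0 ok
  [13] y  {1,2}  => 2  0->2 ok
  [14] y  {1,2}  => 1  2->1 ok
  [15] x  {0}  => 0  1->0 ok
  [16] x  {0}  => 0  0->0 ok
  [17] y  {1,2}  => 2  0->2 ok
  [18] y  {1,2}  => 1  2->1 ok

0,0,0,2,1,0,0,0,2,2,2,1,0,2,1,0,0,2,1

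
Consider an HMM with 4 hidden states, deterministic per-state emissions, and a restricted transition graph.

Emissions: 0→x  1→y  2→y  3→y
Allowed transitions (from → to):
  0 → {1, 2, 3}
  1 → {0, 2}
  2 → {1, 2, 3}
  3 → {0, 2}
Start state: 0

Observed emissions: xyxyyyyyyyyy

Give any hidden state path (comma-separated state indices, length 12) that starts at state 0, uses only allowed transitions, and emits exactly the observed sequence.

  t0 'x' -> {0}, take 0 (start)
  t1 'y' -> {1,2,3}, take 3 (0->3 ok)
  t2 'x' -> {0}, take 0 (3->0 ok)
  t3 'y' -> {1,2,3}, take 2 (0->2 ok)
  t4 'y' -> {1,2,3}, take 2 (2->2 ok)
  t5 'y' -> {1,2,3}, take 1 (2->1 ok)
  t6 'y' -> {1,2,3}, take 2 (1->2 ok)
  t7 'y' -> {1,2,3}, take 3 (2->3 ok)
  t8 'y' -> {1,2,3}, take 2 (3->2 ok)
  t9 'y' -> {1,2,3}, take 2 (2->2 ok)
  t10 'y' -> {1,2,3}, take 1 (2->1 ok)
  t11 'y' -> {1,2,3}, take 2 (1->2 ok)

0,3,0,2,2,1,2,3,2,2,1,2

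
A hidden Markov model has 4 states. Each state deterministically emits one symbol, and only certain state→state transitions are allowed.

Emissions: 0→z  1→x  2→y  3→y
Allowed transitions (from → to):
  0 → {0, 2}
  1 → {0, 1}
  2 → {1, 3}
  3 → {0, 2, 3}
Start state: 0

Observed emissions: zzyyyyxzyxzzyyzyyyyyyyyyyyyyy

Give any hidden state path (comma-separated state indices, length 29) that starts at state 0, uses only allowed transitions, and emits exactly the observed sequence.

0,0,2,3,3,2,1,0,2,1,0,0,2,3,0,2,3,3,2,3,2,3,2,3,2,3,3,3,3

  pos 0: z in {0}, choose 0; start
  pos 1: z in {0}, choose 0; 0->0 ok
  pos 2: y in {2,3}, choose 2; 0->2 ok
  pos 3: y in {2,3}, choose 3; 2->3 ok
  pos 4: y in {2,3}, choose 3; 3->3 ok
  pos 5: y in {2,3}, choose 2; 3->2 ok
  pos 6: x in {1}, choose 1; 2->1 ok
  pos 7: z in {0}, choose 0; 1->0 ok
  pos 8: y in {2,3}, choose 2; 0->2 ok
  pos 9: x in {1}, choose 1; 2->1 ok
  pos 10: z in {0}, choose 0; 1->0 ok
  pos 11: z in {0}, choose 0; 0->0 ok
  pos 12: y in {2,3}, choose 2; 0->2 ok
  pos 13: y in {2,3}, choose 3; 2->3 ok
  pos 14: z in {0}, choose 0; 3->0 ok
  pos 15: y in {2,3}, choose 2; 0->2 ok
  pos 16: y in {2,3}, choose 3; 2->3 ok
  pos 17: y in {2,3}, choose 3; 3->3 ok
  pos 18: y in {2,3}, choose 2; 3->2 ok
  pos 19: y in {2,3}, choose 3; 2->3 ok
  pos 20: y in {2,3}, choose 2; 3->2 ok
  pos 21: y in {2,3}, choose 3; 2->3 ok
  pos 22: y in {2,3}, choose 2; 3->2 ok
  pos 23: y in {2,3}, choose 3; 2->3 ok
  pos 24: y in {2,3}, choose 2; 3->2 ok
  pos 25: y in {2,3}, choose 3; 2->3 ok
  pos 26: y in {2,3}, choose 3; 3->3 ok
  pos 27: y in {2,3}, choose 3; 3->3 ok
  pos 28: y in {2,3}, choose 3; 3->3 ok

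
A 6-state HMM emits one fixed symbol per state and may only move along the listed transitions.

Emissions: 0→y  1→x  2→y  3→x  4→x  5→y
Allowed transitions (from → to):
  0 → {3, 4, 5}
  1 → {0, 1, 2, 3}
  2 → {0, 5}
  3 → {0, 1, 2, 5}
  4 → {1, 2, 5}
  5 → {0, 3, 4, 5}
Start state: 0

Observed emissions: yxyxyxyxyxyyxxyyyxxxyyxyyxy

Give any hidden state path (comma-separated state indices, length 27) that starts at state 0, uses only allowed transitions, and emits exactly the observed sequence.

  0: obs=y cand={0,2,5} pick 0 [start]
  1: obs=x cand={1,3,4} pick 4 [0->4 ok]
  2: obs=y cand={0,2,5} pick 5 [4->5 ok]
  3: obs=x cand={1,3,4} pick 3 [5->3 ok]
  4: obs=y cand={0,2,5} pick 0 [3->0 ok]
  5: obs=x cand={1,3,4} pick 3 [0->3 ok]
  6: obs=y cand={0,2,5} pick 5 [3->5 ok]
  7: obs=x cand={1,3,4} pick 3 [5->3 ok]
  8: obs=y cand={0,2,5} pick 0 [3->0 ok]
  9: obs=x cand={1,3,4} pick 4 [0->4 ok]
  10: obs=y cand={0,2,5} pick 2 [4->2 ok]
  11: obs=y cand={0,2,5} pick 0 [2->0 ok]
  12: obs=x cand={1,3,4} pick 3 [0->3 ok]
  13: obs=x cand={1,3,4} pick 1 [3->1 ok]
  14: obs=y cand={0,2,5} pick 2 [1->2 ok]
  15: obs=y cand={0,2,5} pick 5 [2->5 ok]
  16: obs=y cand={0,2,5} pick 5 [5->5 ok]
  17: obs=x cand={1,3,4} pick 4 [5->4 ok]
  18: obs=x cand={1,3,4} pick 1 [4->1 ok]
  19: obs=x cand={1,3,4} pick 3 [1->3 ok]
  20: obs=y cand={0,2,5} pick 2 [3->2 ok]
  21: obs=y cand={0,2,5} pick 5 [2->5 ok]
  22: obs=x cand={1,3,4} pick 3 [5->3 ok]
  23: obs=y cand={0,2,5} pick 2 [3->2 ok]
  24: obs=y cand={0,2,5} pick 0 [2->0 ok]
  25: obs=x cand={1,3,4} pick 3 [0->3 ok]
  26: obs=y cand={0,2,5} pick 5 [3->5 ok]

0,4,5,3,0,3,5,3,0,4,2,0,3,1,2,5,5,4,1,3,2,5,3,2,0,3,5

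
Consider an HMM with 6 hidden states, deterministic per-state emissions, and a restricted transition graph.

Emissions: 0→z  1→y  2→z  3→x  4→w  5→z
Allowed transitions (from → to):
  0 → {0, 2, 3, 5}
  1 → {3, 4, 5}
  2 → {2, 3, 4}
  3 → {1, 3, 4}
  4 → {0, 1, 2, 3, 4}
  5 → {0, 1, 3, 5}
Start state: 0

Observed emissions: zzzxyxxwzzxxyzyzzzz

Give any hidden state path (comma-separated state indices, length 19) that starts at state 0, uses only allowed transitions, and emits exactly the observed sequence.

0,5,5,3,1,3,3,4,2,2,3,3,1,5,1,5,0,5,5

  0: obs=z cand={0,2,5} pick 0 [start]
  1: obs=z cand={0,2,5} pick 5 [0->5 ok]
  2: obs=z cand={0,2,5} pick 5 [5->5 ok]
  3: obs=x cand={3} pick 3 [5->3 ok]
  4: obs=y cand={1} pick 1 [3->1 ok]
  5: obs=x cand={3} pick 3 [1->3 ok]
  6: obs=x cand={3} pick 3 [3->3 ok]
  7: obs=w cand={4} pick 4 [3->4 ok]
  8: obs=z cand={0,2,5} pick 2 [4->2 ok]
  9: obs=z cand={0,2,5} pick 2 [2->2 ok]
  10: obs=x cand={3} pick 3 [2->3 ok]
  11: obs=x cand={3} pick 3 [3->3 ok]
  12: obs=y cand={1} pick 1 [3->1 ok]
  13: obs=z cand={0,2,5} pick 5 [1->5 ok]
  14: obs=y cand={1} pick 1 [5->1 ok]
  15: obs=z cand={0,2,5} pick 5 [1->5 ok]
  16: obs=z cand={0,2,5} pick 0 [5->0 ok]
  17: obs=z cand={0,2,5} pick 5 [0->5 ok]
  18: obs=z cand={0,2,5} pick 5 [5->5 ok]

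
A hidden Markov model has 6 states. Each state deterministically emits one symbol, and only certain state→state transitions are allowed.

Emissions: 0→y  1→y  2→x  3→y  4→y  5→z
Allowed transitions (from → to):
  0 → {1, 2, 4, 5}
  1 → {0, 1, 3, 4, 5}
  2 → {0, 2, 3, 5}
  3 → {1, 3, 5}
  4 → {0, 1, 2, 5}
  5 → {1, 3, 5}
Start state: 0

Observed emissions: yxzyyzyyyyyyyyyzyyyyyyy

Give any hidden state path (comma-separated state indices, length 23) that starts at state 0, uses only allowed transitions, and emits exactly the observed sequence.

  pos 0: y in {0,1,3,4}, choose 0; start
  pos 1: x in {2}, choose 2; 0->2 ok
  pos 2: z in {5}, choose 5; 2->5 ok
  pos 3: y in {0,1,3,4}, choose 3; 5->3 ok
  pos 4: y in {0,1,3,4}, choose 1; 3->1 ok
  pos 5: z in {5}, choose 5; 1->5 ok
  pos 6: y in {0,1,3,4}, choose 1; 5->1 ok
  pos 7: y in {0,1,3,4}, choose 1; 1->1 ok
  pos 8: y in {0,1,3,4}, choose 0; 1->0 ok
  pos 9: y in {0,1,3,4}, choose 4; 0->4 ok
  pos 10: y in {0,1,3,4}, choose 1; 4->1 ok
  pos 11: y in {0,1,3,4}, choose 0; 1->0 ok
  pos 12: y in {0,1,3,4}, choose 1; 0->1 ok
  pos 13: y in {0,1,3,4}, choose 3; 1->3 ok
  pos 14: y in {0,1,3,4}, choose 1; 3->1 ok
  pos 15: z in {5}, choose 5; 1->5 ok
  pos 16: y in {0,1,3,4}, choose 1; 5->1 ok
  pos 17: y in {0,1,3,4}, choose 4; 1->4 ok
  pos 18: y in {0,1,3,4}, choose 1; 4->1 ok
  pos 19: y in {0,1,3,4}, choose 0; 1->0 ok
  pos 20: y in {0,1,3,4}, choose 1; 0->1 ok
  pos 21: y in {0,1,3,4}, choose 3; 1->3 ok
  pos 22: y in {0,1,3,4}, choose 3; 3->3 ok

0,2,5,3,1,5,1,1,0,4,1,0,1,3,1,5,1,4,1,0,1,3,3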